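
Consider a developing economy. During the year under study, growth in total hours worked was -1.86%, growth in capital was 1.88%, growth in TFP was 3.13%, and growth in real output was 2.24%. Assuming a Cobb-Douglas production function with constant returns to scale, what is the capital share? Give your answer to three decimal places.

The capital share is 0.259.

gY = gA + α·gK + (1−α)·gL, so gY − gA − gL = α(gK − gL).
2.24 − 3.13 + 1.86 = α × (1.88 − (-1.86)).
0.97 = 3.74 α, so α = 0.25936.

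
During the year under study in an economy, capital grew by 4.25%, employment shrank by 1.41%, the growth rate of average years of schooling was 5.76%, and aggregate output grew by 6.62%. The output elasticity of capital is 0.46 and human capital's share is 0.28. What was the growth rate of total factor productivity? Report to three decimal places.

Total factor productivity growth was 3.419%.

Labor's share = 1 − 0.46 − 0.28 = 0.26.
Capital: 0.46 × 4.25 = 1.955 pp.
Average years of schooling: 0.28 × 5.76 = 1.6128 pp.
Employment: 0.26 × (-1.41) = -0.3666 pp.
TFP growth = 6.62 − 3.2012 = 3.4188%.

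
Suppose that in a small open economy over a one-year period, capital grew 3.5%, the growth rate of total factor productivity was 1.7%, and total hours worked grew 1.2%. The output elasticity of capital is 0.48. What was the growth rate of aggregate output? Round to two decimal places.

4.00%

Labor's share = 1 − 0.48 = 0.52.
Capital: 0.48 × 3.5 = 1.68 pp.
Total hours worked: 0.52 × 1.2 = 0.624 pp.
Output growth = 1.7 + 2.304 = 4.004%.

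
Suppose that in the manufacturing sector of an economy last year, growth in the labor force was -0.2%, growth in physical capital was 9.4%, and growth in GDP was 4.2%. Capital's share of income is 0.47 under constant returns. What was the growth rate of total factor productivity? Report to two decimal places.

-0.11%

Labor's share = 1 − 0.47 = 0.53.
Physical capital: 0.47 × 9.4 = 4.418 pp.
The labor force: 0.53 × (-0.2) = -0.106 pp.
TFP growth = 4.2 − 4.312 = -0.112%.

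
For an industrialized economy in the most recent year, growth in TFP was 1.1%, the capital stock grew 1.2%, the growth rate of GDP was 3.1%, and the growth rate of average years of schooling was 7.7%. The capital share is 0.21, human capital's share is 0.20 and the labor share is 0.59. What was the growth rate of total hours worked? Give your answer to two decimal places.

Labor's share = 1 − 0.21 − 0.2 = 0.59.
gY = gA + 0.21×1.2 + 0.2×7.7 + 0.59×g.
0.59×g = 3.1 − 1.1 − 1.792 = 0.208.
g = 0.208 / 0.59 = 0.3525%.

0.35%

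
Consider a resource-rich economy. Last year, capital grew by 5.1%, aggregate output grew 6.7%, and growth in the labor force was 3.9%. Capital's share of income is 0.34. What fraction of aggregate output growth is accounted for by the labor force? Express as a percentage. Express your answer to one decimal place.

38.4%

Labor's share = 1 − 0.34 = 0.66.
The labor force contributed 0.66 × 3.9 = 2.574 pp.
Share of growth = 2.574 / 6.7 × 100 = 38.418%.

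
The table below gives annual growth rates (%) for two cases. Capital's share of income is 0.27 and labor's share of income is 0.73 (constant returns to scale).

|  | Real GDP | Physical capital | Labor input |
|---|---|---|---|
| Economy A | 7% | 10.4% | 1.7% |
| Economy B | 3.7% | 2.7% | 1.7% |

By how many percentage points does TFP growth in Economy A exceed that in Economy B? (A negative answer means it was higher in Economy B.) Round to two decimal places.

Labor's share = 1 − 0.27 = 0.73.
Economy A: TFP = 7 − 2.808 − 1.241 = 2.951%.
Economy B: TFP = 3.7 − 0.729 − 1.241 = 1.73%.
Difference = 2.951 − (1.73) = 1.221 pp.

1.22 percentage points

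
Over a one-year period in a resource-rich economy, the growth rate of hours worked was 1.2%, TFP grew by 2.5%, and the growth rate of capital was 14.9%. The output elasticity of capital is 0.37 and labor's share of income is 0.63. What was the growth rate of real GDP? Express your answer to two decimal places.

8.77%

Labor's share = 1 − 0.37 = 0.63.
Capital: 0.37 × 14.9 = 5.513 pp.
Hours worked: 0.63 × 1.2 = 0.756 pp.
Output growth = 2.5 + 6.269 = 8.769%.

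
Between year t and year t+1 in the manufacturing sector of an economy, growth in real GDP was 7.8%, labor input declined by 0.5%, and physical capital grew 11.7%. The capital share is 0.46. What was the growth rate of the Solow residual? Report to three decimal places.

The Solow residual grew 2.688%.

Labor's share = 1 − 0.46 = 0.54.
Physical capital: 0.46 × 11.7 = 5.382 pp.
Labor input: 0.54 × (-0.5) = -0.27 pp.
TFP growth = 7.8 − 5.112 = 2.688%.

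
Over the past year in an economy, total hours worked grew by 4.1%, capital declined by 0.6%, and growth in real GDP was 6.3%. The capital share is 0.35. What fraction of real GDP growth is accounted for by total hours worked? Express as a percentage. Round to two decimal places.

42.30%

Labor's share = 1 − 0.35 = 0.65.
Total hours worked contributed 0.65 × 4.1 = 2.665 pp.
Share of growth = 2.665 / 6.3 × 100 = 42.3016%.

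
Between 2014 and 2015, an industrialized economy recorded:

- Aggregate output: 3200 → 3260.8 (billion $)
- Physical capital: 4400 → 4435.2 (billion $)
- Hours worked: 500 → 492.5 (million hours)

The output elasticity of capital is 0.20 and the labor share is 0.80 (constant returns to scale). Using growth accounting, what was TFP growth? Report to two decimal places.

Aggregate output growth = (3260.8 − 3200) / 3200 = 1.9%.
Physical capital growth = (4435.2 − 4400) / 4400 = 0.8%.
Hours worked growth = (492.5 − 500) / 500 = -1.5%.
Labor's share = 1 − 0.2 = 0.8.
Physical capital: 0.2 × 0.8 = 0.16 pp.
Hours worked: 0.8 × (-1.5) = -1.2 pp.
TFP growth = 1.9 + 1.04 = 2.94%.

TFP growth was 2.94%.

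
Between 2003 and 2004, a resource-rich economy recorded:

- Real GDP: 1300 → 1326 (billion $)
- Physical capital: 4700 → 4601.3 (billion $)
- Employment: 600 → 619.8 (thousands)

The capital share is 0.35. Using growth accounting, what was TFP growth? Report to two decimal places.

0.59%

Real GDP growth = (1326 − 1300) / 1300 = 2%.
Physical capital growth = (4601.3 − 4700) / 4700 = -2.1%.
Employment growth = (619.8 − 600) / 600 = 3.3%.
Labor's share = 1 − 0.35 = 0.65.
Physical capital: 0.35 × (-2.1) = -0.735 pp.
Employment: 0.65 × 3.3 = 2.145 pp.
TFP growth = 2 − 1.41 = 0.59%.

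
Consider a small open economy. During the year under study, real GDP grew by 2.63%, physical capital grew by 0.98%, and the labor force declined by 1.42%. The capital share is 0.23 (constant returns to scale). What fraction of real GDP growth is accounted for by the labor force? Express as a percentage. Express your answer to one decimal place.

The labor force accounted for -41.6% of growth.

Labor's share = 1 − 0.23 = 0.77.
The labor force contributed 0.77 × (-1.42) = -1.0934 pp.
Share of growth = -1.0934 / 2.63 × 100 = -41.574%.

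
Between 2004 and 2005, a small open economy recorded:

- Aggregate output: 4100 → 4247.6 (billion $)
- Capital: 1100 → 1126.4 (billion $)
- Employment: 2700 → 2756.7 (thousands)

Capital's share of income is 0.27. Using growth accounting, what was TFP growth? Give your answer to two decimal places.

1.42%

Aggregate output growth = (4247.6 − 4100) / 4100 = 3.6%.
Capital growth = (1126.4 − 1100) / 1100 = 2.4%.
Employment growth = (2756.7 − 2700) / 2700 = 2.1%.
Labor's share = 1 − 0.27 = 0.73.
Capital: 0.27 × 2.4 = 0.648 pp.
Employment: 0.73 × 2.1 = 1.533 pp.
TFP growth = 3.6 − 2.181 = 1.419%.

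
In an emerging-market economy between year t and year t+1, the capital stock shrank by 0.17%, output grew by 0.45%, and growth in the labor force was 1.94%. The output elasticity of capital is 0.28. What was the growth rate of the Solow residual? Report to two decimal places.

-0.90%

Labor's share = 1 − 0.28 = 0.72.
The capital stock: 0.28 × (-0.17) = -0.0476 pp.
The labor force: 0.72 × 1.94 = 1.3968 pp.
TFP growth = 0.45 − 1.3492 = -0.8992%.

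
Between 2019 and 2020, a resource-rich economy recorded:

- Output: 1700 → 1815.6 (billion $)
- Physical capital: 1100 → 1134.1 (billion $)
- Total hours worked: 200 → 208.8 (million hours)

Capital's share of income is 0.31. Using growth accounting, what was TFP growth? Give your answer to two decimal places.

2.80%

Output growth = (1815.6 − 1700) / 1700 = 6.8%.
Physical capital growth = (1134.1 − 1100) / 1100 = 3.1%.
Total hours worked growth = (208.8 − 200) / 200 = 4.4%.
Labor's share = 1 − 0.31 = 0.69.
Physical capital: 0.31 × 3.1 = 0.961 pp.
Total hours worked: 0.69 × 4.4 = 3.036 pp.
TFP growth = 6.8 − 3.997 = 2.803%.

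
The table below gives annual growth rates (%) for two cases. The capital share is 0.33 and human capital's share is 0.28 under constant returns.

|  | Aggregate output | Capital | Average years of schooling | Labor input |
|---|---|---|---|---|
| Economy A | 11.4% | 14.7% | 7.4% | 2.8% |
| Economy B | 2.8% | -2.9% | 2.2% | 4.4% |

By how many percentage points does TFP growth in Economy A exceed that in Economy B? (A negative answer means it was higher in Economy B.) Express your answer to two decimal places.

1.96 percentage points

Labor's share = 1 − 0.33 − 0.28 = 0.39.
Economy A: TFP = 11.4 − 4.851 − 2.072 − 1.092 = 3.385%.
Economy B: TFP = 2.8 + 0.957 − 0.616 − 1.716 = 1.425%.
Difference = 3.385 − (1.425) = 1.96 pp.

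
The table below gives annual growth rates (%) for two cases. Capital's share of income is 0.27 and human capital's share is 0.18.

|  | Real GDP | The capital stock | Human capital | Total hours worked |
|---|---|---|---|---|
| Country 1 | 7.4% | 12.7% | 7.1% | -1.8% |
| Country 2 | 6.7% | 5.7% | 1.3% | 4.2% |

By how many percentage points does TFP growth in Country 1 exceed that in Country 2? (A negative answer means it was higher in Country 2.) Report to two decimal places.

1.07 percentage points

Labor's share = 1 − 0.27 − 0.18 = 0.55.
Country 1: TFP = 7.4 − 3.429 − 1.278 + 0.99 = 3.683%.
Country 2: TFP = 6.7 − 1.539 − 0.234 − 2.31 = 2.617%.
Difference = 3.683 − (2.617) = 1.066 pp.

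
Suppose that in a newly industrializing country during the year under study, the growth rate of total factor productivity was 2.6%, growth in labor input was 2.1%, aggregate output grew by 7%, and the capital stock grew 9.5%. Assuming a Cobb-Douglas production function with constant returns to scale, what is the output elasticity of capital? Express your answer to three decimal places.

α = 0.311

gY = gA + α·gK + (1−α)·gL, so gY − gA − gL = α(gK − gL).
7 − 2.6 − 2.1 = α × (9.5 − 2.1).
2.3 = 7.4 α, so α = 0.31081.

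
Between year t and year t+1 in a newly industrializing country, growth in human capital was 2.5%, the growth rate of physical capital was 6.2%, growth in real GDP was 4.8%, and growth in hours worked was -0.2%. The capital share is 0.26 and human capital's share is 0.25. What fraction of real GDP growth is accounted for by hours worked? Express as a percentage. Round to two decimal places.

-2.04%

Labor's share = 1 − 0.26 − 0.25 = 0.49.
Hours worked contributed 0.49 × (-0.2) = -0.098 pp.
Share of growth = -0.098 / 4.8 × 100 = -2.0417%.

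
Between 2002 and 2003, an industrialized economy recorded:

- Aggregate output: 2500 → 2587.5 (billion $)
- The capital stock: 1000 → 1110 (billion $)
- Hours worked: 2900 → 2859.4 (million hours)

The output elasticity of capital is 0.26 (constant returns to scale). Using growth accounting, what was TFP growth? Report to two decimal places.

1.68%

Aggregate output growth = (2587.5 − 2500) / 2500 = 3.5%.
The capital stock growth = (1110 − 1000) / 1000 = 11%.
Hours worked growth = (2859.4 − 2900) / 2900 = -1.4%.
Labor's share = 1 − 0.26 = 0.74.
The capital stock: 0.26 × 11 = 2.86 pp.
Hours worked: 0.74 × (-1.4) = -1.036 pp.
TFP growth = 3.5 − 1.824 = 1.676%.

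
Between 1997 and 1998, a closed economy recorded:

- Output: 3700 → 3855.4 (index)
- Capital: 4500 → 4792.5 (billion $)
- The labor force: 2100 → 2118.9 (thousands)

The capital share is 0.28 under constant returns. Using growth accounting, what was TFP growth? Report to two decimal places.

TFP growth was 1.73%.

Output growth = (3855.4 − 3700) / 3700 = 4.2%.
Capital growth = (4792.5 − 4500) / 4500 = 6.5%.
The labor force growth = (2118.9 − 2100) / 2100 = 0.9%.
Labor's share = 1 − 0.28 = 0.72.
Capital: 0.28 × 6.5 = 1.82 pp.
The labor force: 0.72 × 0.9 = 0.648 pp.
TFP growth = 4.2 − 2.468 = 1.732%.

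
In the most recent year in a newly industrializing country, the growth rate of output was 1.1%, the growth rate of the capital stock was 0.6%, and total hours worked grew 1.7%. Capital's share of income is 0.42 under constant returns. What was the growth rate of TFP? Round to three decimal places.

Labor's share = 1 − 0.42 = 0.58.
The capital stock: 0.42 × 0.6 = 0.252 pp.
Total hours worked: 0.58 × 1.7 = 0.986 pp.
TFP growth = 1.1 − 1.238 = -0.138%.

-0.138%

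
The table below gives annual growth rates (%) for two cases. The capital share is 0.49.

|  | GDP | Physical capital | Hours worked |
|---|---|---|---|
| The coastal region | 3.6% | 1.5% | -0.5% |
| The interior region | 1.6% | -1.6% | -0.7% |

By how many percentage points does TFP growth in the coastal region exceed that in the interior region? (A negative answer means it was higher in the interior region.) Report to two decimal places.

Labor's share = 1 − 0.49 = 0.51.
The coastal region: TFP = 3.6 − 0.735 + 0.255 = 3.12%.
The interior region: TFP = 1.6 + 0.784 + 0.357 = 2.741%.
Difference = 3.12 − (2.741) = 0.379 pp.

0.38 percentage points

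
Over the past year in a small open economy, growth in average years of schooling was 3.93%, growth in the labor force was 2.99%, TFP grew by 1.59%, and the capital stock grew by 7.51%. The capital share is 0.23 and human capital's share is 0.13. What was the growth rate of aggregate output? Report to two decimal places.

5.74%

Labor's share = 1 − 0.23 − 0.13 = 0.64.
The capital stock: 0.23 × 7.51 = 1.7273 pp.
Average years of schooling: 0.13 × 3.93 = 0.5109 pp.
The labor force: 0.64 × 2.99 = 1.9136 pp.
Output growth = 1.59 + 4.1518 = 5.7418%.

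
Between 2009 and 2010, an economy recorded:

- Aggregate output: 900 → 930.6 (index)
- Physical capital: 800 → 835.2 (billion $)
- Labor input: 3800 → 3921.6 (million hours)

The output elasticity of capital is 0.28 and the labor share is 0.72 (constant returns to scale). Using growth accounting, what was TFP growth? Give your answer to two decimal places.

-0.14%

Aggregate output growth = (930.6 − 900) / 900 = 3.4%.
Physical capital growth = (835.2 − 800) / 800 = 4.4%.
Labor input growth = (3921.6 − 3800) / 3800 = 3.2%.
Labor's share = 1 − 0.28 = 0.72.
Physical capital: 0.28 × 4.4 = 1.232 pp.
Labor input: 0.72 × 3.2 = 2.304 pp.
TFP growth = 3.4 − 3.536 = -0.136%.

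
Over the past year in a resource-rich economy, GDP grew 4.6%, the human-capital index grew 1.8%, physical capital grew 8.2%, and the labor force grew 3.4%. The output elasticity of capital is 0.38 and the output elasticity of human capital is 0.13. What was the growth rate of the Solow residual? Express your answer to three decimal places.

Labor's share = 1 − 0.38 − 0.13 = 0.49.
Physical capital: 0.38 × 8.2 = 3.116 pp.
The human-capital index: 0.13 × 1.8 = 0.234 pp.
The labor force: 0.49 × 3.4 = 1.666 pp.
TFP growth = 4.6 − 5.016 = -0.416%.

-0.416%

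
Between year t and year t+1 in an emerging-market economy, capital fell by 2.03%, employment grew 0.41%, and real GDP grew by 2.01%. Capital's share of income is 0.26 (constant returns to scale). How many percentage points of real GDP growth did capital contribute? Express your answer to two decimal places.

-0.53 pp

Contribution = share × growth = 0.26 × (-2.03) = -0.5278 pp.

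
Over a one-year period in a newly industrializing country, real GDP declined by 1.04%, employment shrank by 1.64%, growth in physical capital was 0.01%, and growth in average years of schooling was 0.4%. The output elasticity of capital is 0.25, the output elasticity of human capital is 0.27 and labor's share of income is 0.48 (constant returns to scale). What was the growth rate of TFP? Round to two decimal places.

Labor's share = 1 − 0.25 − 0.27 = 0.48.
Physical capital: 0.25 × 0.01 = 0.0025 pp.
Average years of schooling: 0.27 × 0.4 = 0.108 pp.
Employment: 0.48 × (-1.64) = -0.7872 pp.
TFP growth = -1.04 + 0.6767 = -0.3633%.

-0.36%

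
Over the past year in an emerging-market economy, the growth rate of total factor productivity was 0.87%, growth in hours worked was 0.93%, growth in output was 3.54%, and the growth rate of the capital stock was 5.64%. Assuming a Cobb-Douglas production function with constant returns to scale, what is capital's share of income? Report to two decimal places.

Capital's share of income is 0.37.

gY = gA + α·gK + (1−α)·gL, so gY − gA − gL = α(gK − gL).
3.54 − 0.87 − 0.93 = α × (5.64 − 0.93).
1.74 = 4.71 α, so α = 0.3694.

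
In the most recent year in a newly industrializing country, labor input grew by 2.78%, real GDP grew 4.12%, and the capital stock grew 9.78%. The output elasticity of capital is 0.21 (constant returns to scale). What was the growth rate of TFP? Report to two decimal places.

Labor's share = 1 − 0.21 = 0.79.
The capital stock: 0.21 × 9.78 = 2.0538 pp.
Labor input: 0.79 × 2.78 = 2.1962 pp.
TFP growth = 4.12 − 4.25 = -0.13%.

-0.13%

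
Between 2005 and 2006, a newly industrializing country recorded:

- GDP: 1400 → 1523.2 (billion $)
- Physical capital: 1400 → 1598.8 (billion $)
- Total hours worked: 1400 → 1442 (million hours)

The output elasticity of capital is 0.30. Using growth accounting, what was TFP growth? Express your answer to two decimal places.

TFP growth was 2.44%.

GDP growth = (1523.2 − 1400) / 1400 = 8.8%.
Physical capital growth = (1598.8 − 1400) / 1400 = 14.2%.
Total hours worked growth = (1442 − 1400) / 1400 = 3%.
Labor's share = 1 − 0.3 = 0.7.
Physical capital: 0.3 × 14.2 = 4.26 pp.
Total hours worked: 0.7 × 3 = 2.1 pp.
TFP growth = 8.8 − 6.36 = 2.44%.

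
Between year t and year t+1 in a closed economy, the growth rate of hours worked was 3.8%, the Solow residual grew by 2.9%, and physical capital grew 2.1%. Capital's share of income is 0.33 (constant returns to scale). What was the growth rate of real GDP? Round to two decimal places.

Labor's share = 1 − 0.33 = 0.67.
Physical capital: 0.33 × 2.1 = 0.693 pp.
Hours worked: 0.67 × 3.8 = 2.546 pp.
Output growth = 2.9 + 3.239 = 6.139%.

Real GDP grew 6.14%.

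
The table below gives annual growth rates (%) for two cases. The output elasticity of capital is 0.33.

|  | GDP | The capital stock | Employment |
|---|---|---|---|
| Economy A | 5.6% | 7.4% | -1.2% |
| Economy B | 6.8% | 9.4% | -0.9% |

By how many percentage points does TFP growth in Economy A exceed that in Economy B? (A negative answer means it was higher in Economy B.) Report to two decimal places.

-0.34 percentage points

Labor's share = 1 − 0.33 = 0.67.
Economy A: TFP = 5.6 − 2.442 + 0.804 = 3.962%.
Economy B: TFP = 6.8 − 3.102 + 0.603 = 4.301%.
Difference = 3.962 − (4.301) = -0.339 pp.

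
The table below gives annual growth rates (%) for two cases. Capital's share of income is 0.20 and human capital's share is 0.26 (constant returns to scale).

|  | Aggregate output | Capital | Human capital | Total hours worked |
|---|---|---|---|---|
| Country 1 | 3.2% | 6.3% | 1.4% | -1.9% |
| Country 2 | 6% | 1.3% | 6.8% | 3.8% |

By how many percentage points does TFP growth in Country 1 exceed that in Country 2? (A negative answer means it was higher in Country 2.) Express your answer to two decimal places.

0.68 percentage points

Labor's share = 1 − 0.2 − 0.26 = 0.54.
Country 1: TFP = 3.2 − 1.26 − 0.364 + 1.026 = 2.602%.
Country 2: TFP = 6 − 0.26 − 1.768 − 2.052 = 1.92%.
Difference = 2.602 − (1.92) = 0.682 pp.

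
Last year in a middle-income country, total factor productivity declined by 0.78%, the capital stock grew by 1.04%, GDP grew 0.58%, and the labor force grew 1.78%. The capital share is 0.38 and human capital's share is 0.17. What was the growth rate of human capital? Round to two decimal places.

Labor's share = 1 − 0.38 − 0.17 = 0.45.
gY = gA + 0.38×1.04 + 0.45×1.78 + 0.17×g.
0.17×g = 0.58 + 0.78 − 1.1962 = 0.1638.
g = 0.1638 / 0.17 = 0.9635%.

Human capital growth was 0.96%.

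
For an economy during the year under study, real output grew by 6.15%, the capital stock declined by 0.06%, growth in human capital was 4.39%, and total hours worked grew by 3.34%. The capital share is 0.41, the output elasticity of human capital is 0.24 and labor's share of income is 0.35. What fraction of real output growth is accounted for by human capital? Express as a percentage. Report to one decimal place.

Human capital contributed 0.24 × 4.39 = 1.0536 pp.
Share of growth = 1.0536 / 6.15 × 100 = 17.132%.

Human capital accounted for 17.1% of growth.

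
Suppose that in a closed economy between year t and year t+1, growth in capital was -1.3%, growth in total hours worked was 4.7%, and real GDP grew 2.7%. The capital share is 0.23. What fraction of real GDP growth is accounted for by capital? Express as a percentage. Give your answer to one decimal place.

Capital accounted for -11.1% of growth.

Capital contributed 0.23 × (-1.3) = -0.299 pp.
Share of growth = -0.299 / 2.7 × 100 = -11.074%.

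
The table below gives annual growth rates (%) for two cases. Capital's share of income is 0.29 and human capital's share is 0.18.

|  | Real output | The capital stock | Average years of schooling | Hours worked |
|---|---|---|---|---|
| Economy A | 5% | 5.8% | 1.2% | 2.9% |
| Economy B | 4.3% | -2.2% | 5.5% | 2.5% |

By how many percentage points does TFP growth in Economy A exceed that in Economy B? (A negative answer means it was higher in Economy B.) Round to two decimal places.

-1.06 percentage points

Labor's share = 1 − 0.29 − 0.18 = 0.53.
Economy A: TFP = 5 − 1.682 − 0.216 − 1.537 = 1.565%.
Economy B: TFP = 4.3 + 0.638 − 0.99 − 1.325 = 2.623%.
Difference = 1.565 − (2.623) = -1.058 pp.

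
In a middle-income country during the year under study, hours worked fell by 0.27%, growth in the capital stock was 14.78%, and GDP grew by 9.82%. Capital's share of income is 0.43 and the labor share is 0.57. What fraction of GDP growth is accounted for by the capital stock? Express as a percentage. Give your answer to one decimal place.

64.7%

The capital stock contributed 0.43 × 14.78 = 6.3554 pp.
Share of growth = 6.3554 / 9.82 × 100 = 64.719%.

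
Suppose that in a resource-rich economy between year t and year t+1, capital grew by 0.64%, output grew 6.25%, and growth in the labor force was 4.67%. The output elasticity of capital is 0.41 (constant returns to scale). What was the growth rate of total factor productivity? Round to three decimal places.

Labor's share = 1 − 0.41 = 0.59.
Capital: 0.41 × 0.64 = 0.2624 pp.
The labor force: 0.59 × 4.67 = 2.7553 pp.
TFP growth = 6.25 − 3.0177 = 3.2323%.

Total factor productivity grew 3.232%.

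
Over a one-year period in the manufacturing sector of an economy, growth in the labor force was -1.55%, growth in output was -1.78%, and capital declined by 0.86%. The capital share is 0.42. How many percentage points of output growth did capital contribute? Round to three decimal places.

Contribution = share × growth = 0.42 × (-0.86) = -0.3612 pp.

-0.361 percentage points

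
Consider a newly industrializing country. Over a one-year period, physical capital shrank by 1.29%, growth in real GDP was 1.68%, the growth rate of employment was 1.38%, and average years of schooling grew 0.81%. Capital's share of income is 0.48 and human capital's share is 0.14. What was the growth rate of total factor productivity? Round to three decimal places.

Labor's share = 1 − 0.48 − 0.14 = 0.38.
Physical capital: 0.48 × (-1.29) = -0.6192 pp.
Average years of schooling: 0.14 × 0.81 = 0.1134 pp.
Employment: 0.38 × 1.38 = 0.5244 pp.
TFP growth = 1.68 − 0.0186 = 1.6614%.

1.661%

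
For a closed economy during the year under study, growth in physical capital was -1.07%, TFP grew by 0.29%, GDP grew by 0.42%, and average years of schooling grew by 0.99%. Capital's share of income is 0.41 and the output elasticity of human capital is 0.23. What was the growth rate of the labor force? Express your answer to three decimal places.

Labor's share = 1 − 0.41 − 0.23 = 0.36.
gY = gA + 0.41×(-1.07) + 0.23×0.99 + 0.36×g.
0.36×g = 0.42 − 0.29 + 0.211 = 0.341.
g = 0.341 / 0.36 = 0.94722%.

0.947%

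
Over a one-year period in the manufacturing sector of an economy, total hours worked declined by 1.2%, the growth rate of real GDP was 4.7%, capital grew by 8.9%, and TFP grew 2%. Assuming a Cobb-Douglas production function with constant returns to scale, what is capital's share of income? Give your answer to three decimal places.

Capital's share of income is 0.386.

gY = gA + α·gK + (1−α)·gL, so gY − gA − gL = α(gK − gL).
4.7 − 2 + 1.2 = α × (8.9 − (-1.2)).
3.9 = 10.1 α, so α = 0.38614.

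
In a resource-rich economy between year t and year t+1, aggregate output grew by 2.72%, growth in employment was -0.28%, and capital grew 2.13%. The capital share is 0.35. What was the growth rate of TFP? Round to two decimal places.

Labor's share = 1 − 0.35 = 0.65.
Capital: 0.35 × 2.13 = 0.7455 pp.
Employment: 0.65 × (-0.28) = -0.182 pp.
TFP growth = 2.72 − 0.5635 = 2.1565%.

TFP growth was 2.16%.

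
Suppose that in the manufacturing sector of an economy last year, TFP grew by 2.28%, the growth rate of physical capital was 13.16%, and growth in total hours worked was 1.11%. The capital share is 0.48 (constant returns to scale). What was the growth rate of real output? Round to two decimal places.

Labor's share = 1 − 0.48 = 0.52.
Physical capital: 0.48 × 13.16 = 6.3168 pp.
Total hours worked: 0.52 × 1.11 = 0.5772 pp.
Output growth = 2.28 + 6.894 = 9.174%.

9.17%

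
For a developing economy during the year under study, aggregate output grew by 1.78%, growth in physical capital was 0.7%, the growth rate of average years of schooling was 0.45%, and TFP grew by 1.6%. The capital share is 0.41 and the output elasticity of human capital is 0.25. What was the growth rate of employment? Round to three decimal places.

-0.646%

Labor's share = 1 − 0.41 − 0.25 = 0.34.
gY = gA + 0.41×0.7 + 0.25×0.45 + 0.34×g.
0.34×g = 1.78 − 1.6 − 0.3995 = -0.2195.
g = -0.2195 / 0.34 = -0.64559%.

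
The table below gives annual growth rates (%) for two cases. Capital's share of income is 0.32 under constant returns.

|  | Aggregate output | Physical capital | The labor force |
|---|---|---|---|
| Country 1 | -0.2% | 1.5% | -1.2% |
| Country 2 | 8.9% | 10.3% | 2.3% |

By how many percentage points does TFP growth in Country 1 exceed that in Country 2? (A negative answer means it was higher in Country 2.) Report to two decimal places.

-3.90 percentage points

Labor's share = 1 − 0.32 = 0.68.
Country 1: TFP = -0.2 − 0.48 + 0.816 = 0.136%.
Country 2: TFP = 8.9 − 3.296 − 1.564 = 4.04%.
Difference = 0.136 − (4.04) = -3.904 pp.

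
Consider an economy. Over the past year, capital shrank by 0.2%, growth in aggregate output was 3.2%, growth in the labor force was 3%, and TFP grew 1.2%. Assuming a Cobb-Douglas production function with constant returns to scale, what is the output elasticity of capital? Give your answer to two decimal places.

gY = gA + α·gK + (1−α)·gL, so gY − gA − gL = α(gK − gL).
3.2 − 1.2 − 3 = α × (-0.2 − 3).
-1 = -3.2 α, so α = 0.3125.

The output elasticity of capital is 0.31.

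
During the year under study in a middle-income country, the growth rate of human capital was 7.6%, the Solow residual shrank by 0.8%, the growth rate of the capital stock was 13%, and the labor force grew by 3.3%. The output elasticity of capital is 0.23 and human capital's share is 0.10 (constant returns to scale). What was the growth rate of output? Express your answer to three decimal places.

Output grew 5.161%.

Labor's share = 1 − 0.23 − 0.1 = 0.67.
The capital stock: 0.23 × 13 = 2.99 pp.
Human capital: 0.1 × 7.6 = 0.76 pp.
The labor force: 0.67 × 3.3 = 2.211 pp.
Output growth = -0.8 + 5.961 = 5.161%.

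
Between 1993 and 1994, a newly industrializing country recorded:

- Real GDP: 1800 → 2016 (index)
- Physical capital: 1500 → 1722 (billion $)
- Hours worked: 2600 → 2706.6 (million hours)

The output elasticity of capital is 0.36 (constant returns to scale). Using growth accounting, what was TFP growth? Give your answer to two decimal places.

Real GDP growth = (2016 − 1800) / 1800 = 12%.
Physical capital growth = (1722 − 1500) / 1500 = 14.8%.
Hours worked growth = (2706.6 − 2600) / 2600 = 4.1%.
Labor's share = 1 − 0.36 = 0.64.
Physical capital: 0.36 × 14.8 = 5.328 pp.
Hours worked: 0.64 × 4.1 = 2.624 pp.
TFP growth = 12 − 7.952 = 4.048%.

4.05%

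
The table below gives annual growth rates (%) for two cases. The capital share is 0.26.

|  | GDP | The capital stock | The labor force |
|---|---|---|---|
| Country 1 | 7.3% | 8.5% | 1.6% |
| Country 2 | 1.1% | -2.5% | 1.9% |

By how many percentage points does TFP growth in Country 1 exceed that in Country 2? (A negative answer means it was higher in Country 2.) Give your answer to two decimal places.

3.56 percentage points

Labor's share = 1 − 0.26 = 0.74.
Country 1: TFP = 7.3 − 2.21 − 1.184 = 3.906%.
Country 2: TFP = 1.1 + 0.65 − 1.406 = 0.344%.
Difference = 3.906 − (0.344) = 3.562 pp.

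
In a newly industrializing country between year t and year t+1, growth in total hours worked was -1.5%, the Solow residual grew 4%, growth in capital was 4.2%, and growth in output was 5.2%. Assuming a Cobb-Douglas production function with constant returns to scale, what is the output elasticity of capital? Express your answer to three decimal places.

0.474

gY = gA + α·gK + (1−α)·gL, so gY − gA − gL = α(gK − gL).
5.2 − 4 + 1.5 = α × (4.2 − (-1.5)).
2.7 = 5.7 α, so α = 0.47368.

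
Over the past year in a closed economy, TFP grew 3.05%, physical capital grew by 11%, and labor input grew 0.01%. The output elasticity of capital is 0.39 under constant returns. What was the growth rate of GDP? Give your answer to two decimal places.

7.35%

Labor's share = 1 − 0.39 = 0.61.
Physical capital: 0.39 × 11 = 4.29 pp.
Labor input: 0.61 × 0.01 = 0.0061 pp.
Output growth = 3.05 + 4.2961 = 7.3461%.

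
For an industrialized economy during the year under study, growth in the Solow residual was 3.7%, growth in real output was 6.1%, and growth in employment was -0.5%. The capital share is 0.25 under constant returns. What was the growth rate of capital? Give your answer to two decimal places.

Labor's share = 1 − 0.25 = 0.75.
gY = gA + 0.75×(-0.5) + 0.25×g.
0.25×g = 6.1 − 3.7 + 0.375 = 2.775.
g = 2.775 / 0.25 = 11.1%.

11.10%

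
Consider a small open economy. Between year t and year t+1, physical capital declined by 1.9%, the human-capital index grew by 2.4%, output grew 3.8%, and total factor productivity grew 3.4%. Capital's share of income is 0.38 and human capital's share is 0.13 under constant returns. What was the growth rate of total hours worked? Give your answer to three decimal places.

Labor's share = 1 − 0.38 − 0.13 = 0.49.
gY = gA + 0.38×(-1.9) + 0.13×2.4 + 0.49×g.
0.49×g = 3.8 − 3.4 + 0.41 = 0.81.
g = 0.81 / 0.49 = 1.65306%.

1.653%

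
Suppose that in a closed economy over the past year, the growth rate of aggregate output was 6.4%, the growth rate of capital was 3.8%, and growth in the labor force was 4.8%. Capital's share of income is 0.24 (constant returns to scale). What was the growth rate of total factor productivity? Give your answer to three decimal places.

Total factor productivity growth was 1.840%.

Labor's share = 1 − 0.24 = 0.76.
Capital: 0.24 × 3.8 = 0.912 pp.
The labor force: 0.76 × 4.8 = 3.648 pp.
TFP growth = 6.4 − 4.56 = 1.84%.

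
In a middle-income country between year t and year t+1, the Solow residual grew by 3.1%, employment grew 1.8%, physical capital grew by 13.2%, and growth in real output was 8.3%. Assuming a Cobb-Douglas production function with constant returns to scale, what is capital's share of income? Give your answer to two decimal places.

gY = gA + α·gK + (1−α)·gL, so gY − gA − gL = α(gK − gL).
8.3 − 3.1 − 1.8 = α × (13.2 − 1.8).
3.4 = 11.4 α, so α = 0.2982.

α = 0.30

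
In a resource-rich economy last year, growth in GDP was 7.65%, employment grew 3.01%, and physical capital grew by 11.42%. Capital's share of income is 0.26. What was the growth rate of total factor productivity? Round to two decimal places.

Total factor productivity growth was 2.45%.

Labor's share = 1 − 0.26 = 0.74.
Physical capital: 0.26 × 11.42 = 2.9692 pp.
Employment: 0.74 × 3.01 = 2.2274 pp.
TFP growth = 7.65 − 5.1966 = 2.4534%.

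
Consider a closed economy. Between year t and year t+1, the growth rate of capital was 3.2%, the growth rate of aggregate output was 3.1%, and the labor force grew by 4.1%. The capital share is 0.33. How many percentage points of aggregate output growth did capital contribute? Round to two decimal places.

Contribution = share × growth = 0.33 × 3.2 = 1.056 pp.

1.06 percentage points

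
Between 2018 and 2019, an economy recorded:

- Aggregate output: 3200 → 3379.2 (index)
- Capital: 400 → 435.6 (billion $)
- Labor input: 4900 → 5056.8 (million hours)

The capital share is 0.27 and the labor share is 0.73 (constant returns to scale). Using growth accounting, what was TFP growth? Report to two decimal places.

0.86%

Aggregate output growth = (3379.2 − 3200) / 3200 = 5.6%.
Capital growth = (435.6 − 400) / 400 = 8.9%.
Labor input growth = (5056.8 − 4900) / 4900 = 3.2%.
Labor's share = 1 − 0.27 = 0.73.
Capital: 0.27 × 8.9 = 2.403 pp.
Labor input: 0.73 × 3.2 = 2.336 pp.
TFP growth = 5.6 − 4.739 = 0.861%.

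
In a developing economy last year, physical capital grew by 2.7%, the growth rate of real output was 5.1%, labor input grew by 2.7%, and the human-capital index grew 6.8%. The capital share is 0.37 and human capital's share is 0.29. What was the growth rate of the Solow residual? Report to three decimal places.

Labor's share = 1 − 0.37 − 0.29 = 0.34.
Physical capital: 0.37 × 2.7 = 0.999 pp.
The human-capital index: 0.29 × 6.8 = 1.972 pp.
Labor input: 0.34 × 2.7 = 0.918 pp.
TFP growth = 5.1 − 3.889 = 1.211%.

1.211%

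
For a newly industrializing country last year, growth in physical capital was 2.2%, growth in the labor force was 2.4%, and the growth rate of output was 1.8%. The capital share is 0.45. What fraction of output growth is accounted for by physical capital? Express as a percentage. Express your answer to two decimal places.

55.00%

Physical capital contributed 0.45 × 2.2 = 0.99 pp.
Share of growth = 0.99 / 1.8 × 100 = 55%.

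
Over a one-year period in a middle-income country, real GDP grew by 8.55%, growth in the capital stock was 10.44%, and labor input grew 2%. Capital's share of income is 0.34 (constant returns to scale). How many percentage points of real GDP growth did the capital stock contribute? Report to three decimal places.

3.550 pp

Contribution = share × growth = 0.34 × 10.44 = 3.5496 pp.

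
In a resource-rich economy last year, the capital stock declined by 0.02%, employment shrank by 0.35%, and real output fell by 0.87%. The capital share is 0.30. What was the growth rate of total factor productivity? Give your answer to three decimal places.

Labor's share = 1 − 0.3 = 0.7.
The capital stock: 0.3 × (-0.02) = -0.006 pp.
Employment: 0.7 × (-0.35) = -0.245 pp.
TFP growth = -0.87 + 0.251 = -0.619%.

-0.619%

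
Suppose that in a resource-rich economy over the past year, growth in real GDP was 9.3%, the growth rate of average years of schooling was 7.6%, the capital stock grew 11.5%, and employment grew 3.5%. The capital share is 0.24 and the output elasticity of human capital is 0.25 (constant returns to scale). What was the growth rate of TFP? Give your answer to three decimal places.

TFP grew 2.855%.

Labor's share = 1 − 0.24 − 0.25 = 0.51.
The capital stock: 0.24 × 11.5 = 2.76 pp.
Average years of schooling: 0.25 × 7.6 = 1.9 pp.
Employment: 0.51 × 3.5 = 1.785 pp.
TFP growth = 9.3 − 6.445 = 2.855%.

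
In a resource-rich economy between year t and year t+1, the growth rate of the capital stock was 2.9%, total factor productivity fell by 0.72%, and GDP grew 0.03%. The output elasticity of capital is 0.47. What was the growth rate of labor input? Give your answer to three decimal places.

-1.157%

Labor's share = 1 − 0.47 = 0.53.
gY = gA + 0.47×2.9 + 0.53×g.
0.53×g = 0.03 + 0.72 − 1.363 = -0.613.
g = -0.613 / 0.53 = -1.1566%.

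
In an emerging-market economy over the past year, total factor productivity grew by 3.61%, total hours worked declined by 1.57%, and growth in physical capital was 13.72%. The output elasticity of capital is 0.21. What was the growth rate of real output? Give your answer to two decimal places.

Real output grew 5.25%.

Labor's share = 1 − 0.21 = 0.79.
Physical capital: 0.21 × 13.72 = 2.8812 pp.
Total hours worked: 0.79 × (-1.57) = -1.2403 pp.
Output growth = 3.61 + 1.6409 = 5.2509%.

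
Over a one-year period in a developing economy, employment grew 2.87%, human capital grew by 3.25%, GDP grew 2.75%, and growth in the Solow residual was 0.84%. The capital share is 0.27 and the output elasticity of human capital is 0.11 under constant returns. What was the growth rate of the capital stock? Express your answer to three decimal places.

-0.840%

Labor's share = 1 − 0.27 − 0.11 = 0.62.
gY = gA + 0.11×3.25 + 0.62×2.87 + 0.27×g.
0.27×g = 2.75 − 0.84 − 2.1369 = -0.2269.
g = -0.2269 / 0.27 = -0.84037%.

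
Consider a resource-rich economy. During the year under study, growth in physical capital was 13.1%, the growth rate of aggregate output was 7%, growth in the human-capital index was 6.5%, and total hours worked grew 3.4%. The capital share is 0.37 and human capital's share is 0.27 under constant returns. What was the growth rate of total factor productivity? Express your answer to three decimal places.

-0.826%

Labor's share = 1 − 0.37 − 0.27 = 0.36.
Physical capital: 0.37 × 13.1 = 4.847 pp.
The human-capital index: 0.27 × 6.5 = 1.755 pp.
Total hours worked: 0.36 × 3.4 = 1.224 pp.
TFP growth = 7 − 7.826 = -0.826%.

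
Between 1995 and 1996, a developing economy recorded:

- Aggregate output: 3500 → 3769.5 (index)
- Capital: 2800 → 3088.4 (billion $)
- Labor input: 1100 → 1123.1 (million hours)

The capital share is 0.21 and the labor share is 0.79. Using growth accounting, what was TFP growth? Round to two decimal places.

Aggregate output growth = (3769.5 − 3500) / 3500 = 7.7%.
Capital growth = (3088.4 − 2800) / 2800 = 10.3%.
Labor input growth = (1123.1 − 1100) / 1100 = 2.1%.
Labor's share = 1 − 0.21 = 0.79.
Capital: 0.21 × 10.3 = 2.163 pp.
Labor input: 0.79 × 2.1 = 1.659 pp.
TFP growth = 7.7 − 3.822 = 3.878%.

TFP grew 3.88%.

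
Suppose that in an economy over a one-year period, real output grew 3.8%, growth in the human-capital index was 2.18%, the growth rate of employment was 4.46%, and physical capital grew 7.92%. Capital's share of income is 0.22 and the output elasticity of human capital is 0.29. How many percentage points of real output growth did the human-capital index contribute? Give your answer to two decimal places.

Contribution = share × growth = 0.29 × 2.18 = 0.6322 pp.

0.63 percentage points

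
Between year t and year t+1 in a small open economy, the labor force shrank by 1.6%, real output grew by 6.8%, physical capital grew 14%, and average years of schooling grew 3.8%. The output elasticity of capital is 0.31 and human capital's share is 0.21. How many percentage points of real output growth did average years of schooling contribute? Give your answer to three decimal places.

0.798 percentage points

Contribution = share × growth = 0.21 × 3.8 = 0.798 pp.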